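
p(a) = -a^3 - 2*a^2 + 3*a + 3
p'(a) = -3*a^2 - 4*a + 3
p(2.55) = -18.94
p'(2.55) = -26.71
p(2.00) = -7.00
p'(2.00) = -17.00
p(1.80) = -3.91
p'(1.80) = -13.92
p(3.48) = -52.92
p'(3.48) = -47.25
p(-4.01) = 23.29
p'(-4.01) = -29.20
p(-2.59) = -0.81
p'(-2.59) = -6.76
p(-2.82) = 1.06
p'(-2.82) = -9.58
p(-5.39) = 85.32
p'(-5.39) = -62.60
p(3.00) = -33.00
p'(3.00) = -36.00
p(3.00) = -33.00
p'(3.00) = -36.00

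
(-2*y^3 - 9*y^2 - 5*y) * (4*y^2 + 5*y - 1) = -8*y^5 - 46*y^4 - 63*y^3 - 16*y^2 + 5*y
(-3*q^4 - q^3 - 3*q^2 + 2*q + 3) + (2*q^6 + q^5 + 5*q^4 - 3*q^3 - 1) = 2*q^6 + q^5 + 2*q^4 - 4*q^3 - 3*q^2 + 2*q + 2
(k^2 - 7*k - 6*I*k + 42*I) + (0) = k^2 - 7*k - 6*I*k + 42*I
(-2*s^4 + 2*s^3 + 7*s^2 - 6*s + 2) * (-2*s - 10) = 4*s^5 + 16*s^4 - 34*s^3 - 58*s^2 + 56*s - 20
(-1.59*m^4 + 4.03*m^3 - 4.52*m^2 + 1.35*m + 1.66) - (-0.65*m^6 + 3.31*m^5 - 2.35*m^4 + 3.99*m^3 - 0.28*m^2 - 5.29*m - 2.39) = 0.65*m^6 - 3.31*m^5 + 0.76*m^4 + 0.04*m^3 - 4.24*m^2 + 6.64*m + 4.05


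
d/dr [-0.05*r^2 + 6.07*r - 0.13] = 6.07 - 0.1*r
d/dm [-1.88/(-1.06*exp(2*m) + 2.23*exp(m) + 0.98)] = (4.1924 - 3.9856*exp(m))*exp(m)/(-1.06*exp(2*m) + 2.23*exp(m) + 0.98)^2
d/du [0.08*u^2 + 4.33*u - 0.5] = 0.16*u + 4.33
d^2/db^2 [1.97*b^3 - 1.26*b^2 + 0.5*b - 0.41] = 11.82*b - 2.52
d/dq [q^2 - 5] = 2*q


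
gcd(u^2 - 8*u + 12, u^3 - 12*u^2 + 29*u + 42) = u - 6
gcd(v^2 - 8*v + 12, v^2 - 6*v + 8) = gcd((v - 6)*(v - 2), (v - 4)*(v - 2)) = v - 2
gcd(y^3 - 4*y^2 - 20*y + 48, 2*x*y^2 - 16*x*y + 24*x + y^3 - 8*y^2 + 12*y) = y^2 - 8*y + 12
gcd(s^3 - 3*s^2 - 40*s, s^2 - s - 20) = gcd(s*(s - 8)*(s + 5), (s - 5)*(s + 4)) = 1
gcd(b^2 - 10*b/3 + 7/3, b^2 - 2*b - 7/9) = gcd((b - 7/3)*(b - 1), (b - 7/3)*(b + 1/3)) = b - 7/3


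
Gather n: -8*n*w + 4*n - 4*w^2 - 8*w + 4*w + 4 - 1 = n*(4 - 8*w) - 4*w^2 - 4*w + 3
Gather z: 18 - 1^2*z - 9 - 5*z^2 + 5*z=-5*z^2 + 4*z + 9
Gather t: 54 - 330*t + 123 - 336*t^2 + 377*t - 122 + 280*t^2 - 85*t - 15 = -56*t^2 - 38*t + 40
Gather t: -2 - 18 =-20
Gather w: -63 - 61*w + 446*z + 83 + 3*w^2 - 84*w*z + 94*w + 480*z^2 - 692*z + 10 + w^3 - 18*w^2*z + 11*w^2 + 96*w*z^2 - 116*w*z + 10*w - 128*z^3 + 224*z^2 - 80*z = w^3 + w^2*(14 - 18*z) + w*(96*z^2 - 200*z + 43) - 128*z^3 + 704*z^2 - 326*z + 30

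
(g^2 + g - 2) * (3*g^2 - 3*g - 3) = 3*g^4 - 12*g^2 + 3*g + 6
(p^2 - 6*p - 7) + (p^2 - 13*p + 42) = 2*p^2 - 19*p + 35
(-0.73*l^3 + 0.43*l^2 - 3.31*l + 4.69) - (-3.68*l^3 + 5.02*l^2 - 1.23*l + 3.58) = 2.95*l^3 - 4.59*l^2 - 2.08*l + 1.11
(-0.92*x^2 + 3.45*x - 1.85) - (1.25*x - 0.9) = -0.92*x^2 + 2.2*x - 0.95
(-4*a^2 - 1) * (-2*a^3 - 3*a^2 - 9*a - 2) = 8*a^5 + 12*a^4 + 38*a^3 + 11*a^2 + 9*a + 2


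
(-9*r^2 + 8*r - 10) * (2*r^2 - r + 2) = -18*r^4 + 25*r^3 - 46*r^2 + 26*r - 20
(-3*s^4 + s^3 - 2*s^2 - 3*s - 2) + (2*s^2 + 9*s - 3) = -3*s^4 + s^3 + 6*s - 5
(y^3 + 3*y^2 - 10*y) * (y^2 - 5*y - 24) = y^5 - 2*y^4 - 49*y^3 - 22*y^2 + 240*y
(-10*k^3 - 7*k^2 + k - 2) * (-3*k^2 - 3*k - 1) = 30*k^5 + 51*k^4 + 28*k^3 + 10*k^2 + 5*k + 2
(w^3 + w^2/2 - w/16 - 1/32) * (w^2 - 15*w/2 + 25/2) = w^5 - 7*w^4 + 139*w^3/16 + 107*w^2/16 - 35*w/64 - 25/64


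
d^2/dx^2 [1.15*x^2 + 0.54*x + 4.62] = 2.30000000000000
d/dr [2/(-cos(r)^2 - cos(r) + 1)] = -2*(2*cos(r) + 1)*sin(r)/(sin(r)^2 - cos(r))^2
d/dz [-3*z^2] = -6*z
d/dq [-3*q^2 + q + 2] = 1 - 6*q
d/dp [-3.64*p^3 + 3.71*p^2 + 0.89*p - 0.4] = -10.92*p^2 + 7.42*p + 0.89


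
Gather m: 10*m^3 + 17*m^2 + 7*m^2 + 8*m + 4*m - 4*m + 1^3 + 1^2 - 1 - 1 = 10*m^3 + 24*m^2 + 8*m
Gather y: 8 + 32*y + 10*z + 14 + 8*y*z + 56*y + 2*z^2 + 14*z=y*(8*z + 88) + 2*z^2 + 24*z + 22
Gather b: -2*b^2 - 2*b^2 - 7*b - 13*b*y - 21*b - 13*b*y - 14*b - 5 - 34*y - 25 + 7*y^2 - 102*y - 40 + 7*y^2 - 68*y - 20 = -4*b^2 + b*(-26*y - 42) + 14*y^2 - 204*y - 90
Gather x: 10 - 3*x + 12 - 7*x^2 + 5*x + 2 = -7*x^2 + 2*x + 24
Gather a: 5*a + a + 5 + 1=6*a + 6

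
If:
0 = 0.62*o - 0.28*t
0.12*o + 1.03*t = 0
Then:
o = 0.00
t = 0.00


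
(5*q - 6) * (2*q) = 10*q^2 - 12*q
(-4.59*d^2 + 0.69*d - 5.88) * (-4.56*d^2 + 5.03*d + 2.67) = 20.9304*d^4 - 26.2341*d^3 + 18.0282*d^2 - 27.7341*d - 15.6996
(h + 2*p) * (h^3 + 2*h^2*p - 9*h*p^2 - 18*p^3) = h^4 + 4*h^3*p - 5*h^2*p^2 - 36*h*p^3 - 36*p^4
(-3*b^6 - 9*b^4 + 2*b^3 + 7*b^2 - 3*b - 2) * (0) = 0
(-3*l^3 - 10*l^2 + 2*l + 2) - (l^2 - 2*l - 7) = -3*l^3 - 11*l^2 + 4*l + 9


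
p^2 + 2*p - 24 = (p - 4)*(p + 6)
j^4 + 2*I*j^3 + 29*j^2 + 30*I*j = j*(j - 5*I)*(j + I)*(j + 6*I)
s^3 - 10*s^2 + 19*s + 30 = (s - 6)*(s - 5)*(s + 1)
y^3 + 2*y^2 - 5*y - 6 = (y - 2)*(y + 1)*(y + 3)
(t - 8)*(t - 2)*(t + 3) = t^3 - 7*t^2 - 14*t + 48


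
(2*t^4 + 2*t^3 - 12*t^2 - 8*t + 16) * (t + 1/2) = 2*t^5 + 3*t^4 - 11*t^3 - 14*t^2 + 12*t + 8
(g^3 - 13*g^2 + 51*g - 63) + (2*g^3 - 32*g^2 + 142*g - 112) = 3*g^3 - 45*g^2 + 193*g - 175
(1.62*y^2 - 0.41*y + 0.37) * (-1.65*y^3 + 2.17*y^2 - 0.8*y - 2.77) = -2.673*y^5 + 4.1919*y^4 - 2.7962*y^3 - 3.3565*y^2 + 0.8397*y - 1.0249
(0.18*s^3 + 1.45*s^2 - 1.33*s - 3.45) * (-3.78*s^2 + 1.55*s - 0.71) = -0.6804*s^5 - 5.202*s^4 + 7.1471*s^3 + 9.95*s^2 - 4.4032*s + 2.4495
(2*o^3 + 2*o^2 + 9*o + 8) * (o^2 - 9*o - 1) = 2*o^5 - 16*o^4 - 11*o^3 - 75*o^2 - 81*o - 8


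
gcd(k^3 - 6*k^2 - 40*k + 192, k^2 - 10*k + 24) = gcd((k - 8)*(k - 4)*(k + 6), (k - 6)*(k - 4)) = k - 4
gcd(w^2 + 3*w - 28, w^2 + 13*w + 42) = w + 7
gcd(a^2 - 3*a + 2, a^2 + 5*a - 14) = a - 2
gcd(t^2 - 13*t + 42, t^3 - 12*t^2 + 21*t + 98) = t - 7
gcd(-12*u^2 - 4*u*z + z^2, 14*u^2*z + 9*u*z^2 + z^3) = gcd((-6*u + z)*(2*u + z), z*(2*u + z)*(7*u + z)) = 2*u + z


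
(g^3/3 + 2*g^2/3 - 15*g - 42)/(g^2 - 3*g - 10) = (-g^3 - 2*g^2 + 45*g + 126)/(3*(-g^2 + 3*g + 10))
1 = 1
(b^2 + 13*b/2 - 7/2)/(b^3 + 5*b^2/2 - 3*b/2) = (b + 7)/(b*(b + 3))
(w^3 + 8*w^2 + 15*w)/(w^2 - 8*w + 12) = w*(w^2 + 8*w + 15)/(w^2 - 8*w + 12)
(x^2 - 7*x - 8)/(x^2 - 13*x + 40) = (x + 1)/(x - 5)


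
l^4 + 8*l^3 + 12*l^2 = l^2*(l + 2)*(l + 6)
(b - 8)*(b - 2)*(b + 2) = b^3 - 8*b^2 - 4*b + 32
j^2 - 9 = (j - 3)*(j + 3)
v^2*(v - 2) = v^3 - 2*v^2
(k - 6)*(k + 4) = k^2 - 2*k - 24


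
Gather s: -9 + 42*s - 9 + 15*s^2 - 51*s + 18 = 15*s^2 - 9*s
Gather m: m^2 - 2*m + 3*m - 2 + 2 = m^2 + m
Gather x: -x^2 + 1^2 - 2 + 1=-x^2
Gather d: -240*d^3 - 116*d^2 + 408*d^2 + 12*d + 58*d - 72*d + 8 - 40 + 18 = -240*d^3 + 292*d^2 - 2*d - 14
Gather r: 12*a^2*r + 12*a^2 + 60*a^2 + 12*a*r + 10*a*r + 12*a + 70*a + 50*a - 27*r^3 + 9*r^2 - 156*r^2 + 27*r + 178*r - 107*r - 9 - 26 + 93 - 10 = 72*a^2 + 132*a - 27*r^3 - 147*r^2 + r*(12*a^2 + 22*a + 98) + 48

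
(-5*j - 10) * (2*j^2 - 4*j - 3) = -10*j^3 + 55*j + 30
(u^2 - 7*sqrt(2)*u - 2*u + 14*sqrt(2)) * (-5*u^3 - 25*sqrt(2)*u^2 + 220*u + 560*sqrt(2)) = -5*u^5 + 10*u^4 + 10*sqrt(2)*u^4 - 20*sqrt(2)*u^3 + 570*u^3 - 980*sqrt(2)*u^2 - 1140*u^2 - 7840*u + 1960*sqrt(2)*u + 15680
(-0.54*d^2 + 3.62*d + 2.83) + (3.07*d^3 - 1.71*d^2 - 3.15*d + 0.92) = 3.07*d^3 - 2.25*d^2 + 0.47*d + 3.75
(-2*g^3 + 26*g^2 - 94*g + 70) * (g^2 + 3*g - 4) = -2*g^5 + 20*g^4 - 8*g^3 - 316*g^2 + 586*g - 280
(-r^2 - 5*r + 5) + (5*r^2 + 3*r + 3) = 4*r^2 - 2*r + 8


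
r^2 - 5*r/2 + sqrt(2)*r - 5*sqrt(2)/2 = (r - 5/2)*(r + sqrt(2))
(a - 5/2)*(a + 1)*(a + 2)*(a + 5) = a^4 + 11*a^3/2 - 3*a^2 - 65*a/2 - 25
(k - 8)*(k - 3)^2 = k^3 - 14*k^2 + 57*k - 72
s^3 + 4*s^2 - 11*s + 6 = (s - 1)^2*(s + 6)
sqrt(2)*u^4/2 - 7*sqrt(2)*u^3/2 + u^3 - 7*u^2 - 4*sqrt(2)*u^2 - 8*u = u*(u - 8)*(u + sqrt(2))*(sqrt(2)*u/2 + sqrt(2)/2)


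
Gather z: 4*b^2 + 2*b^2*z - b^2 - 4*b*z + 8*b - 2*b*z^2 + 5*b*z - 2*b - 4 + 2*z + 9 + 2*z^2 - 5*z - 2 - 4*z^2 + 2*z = 3*b^2 + 6*b + z^2*(-2*b - 2) + z*(2*b^2 + b - 1) + 3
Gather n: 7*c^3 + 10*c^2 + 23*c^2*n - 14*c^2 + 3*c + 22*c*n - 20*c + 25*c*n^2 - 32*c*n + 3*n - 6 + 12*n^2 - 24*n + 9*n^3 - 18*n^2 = 7*c^3 - 4*c^2 - 17*c + 9*n^3 + n^2*(25*c - 6) + n*(23*c^2 - 10*c - 21) - 6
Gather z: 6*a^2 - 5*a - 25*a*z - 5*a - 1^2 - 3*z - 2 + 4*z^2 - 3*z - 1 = 6*a^2 - 10*a + 4*z^2 + z*(-25*a - 6) - 4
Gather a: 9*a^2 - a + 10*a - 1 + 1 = 9*a^2 + 9*a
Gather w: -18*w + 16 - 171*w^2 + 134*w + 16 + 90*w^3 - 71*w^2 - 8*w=90*w^3 - 242*w^2 + 108*w + 32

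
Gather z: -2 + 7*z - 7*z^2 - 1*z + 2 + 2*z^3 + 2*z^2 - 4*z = 2*z^3 - 5*z^2 + 2*z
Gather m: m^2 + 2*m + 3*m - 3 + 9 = m^2 + 5*m + 6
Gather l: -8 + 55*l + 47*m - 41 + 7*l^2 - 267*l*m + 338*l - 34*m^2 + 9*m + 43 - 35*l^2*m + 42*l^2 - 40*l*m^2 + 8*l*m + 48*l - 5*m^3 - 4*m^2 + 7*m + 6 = l^2*(49 - 35*m) + l*(-40*m^2 - 259*m + 441) - 5*m^3 - 38*m^2 + 63*m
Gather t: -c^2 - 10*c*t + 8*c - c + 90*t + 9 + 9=-c^2 + 7*c + t*(90 - 10*c) + 18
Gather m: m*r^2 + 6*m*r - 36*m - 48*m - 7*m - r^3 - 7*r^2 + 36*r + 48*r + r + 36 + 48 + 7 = m*(r^2 + 6*r - 91) - r^3 - 7*r^2 + 85*r + 91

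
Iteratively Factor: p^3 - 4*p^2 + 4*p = (p - 2)*(p^2 - 2*p) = (p - 2)^2*(p)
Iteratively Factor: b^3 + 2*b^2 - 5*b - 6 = (b + 3)*(b^2 - b - 2) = (b + 1)*(b + 3)*(b - 2)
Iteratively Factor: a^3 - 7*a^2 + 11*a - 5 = (a - 1)*(a^2 - 6*a + 5) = (a - 5)*(a - 1)*(a - 1)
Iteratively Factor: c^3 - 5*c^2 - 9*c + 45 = (c - 3)*(c^2 - 2*c - 15) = (c - 3)*(c + 3)*(c - 5)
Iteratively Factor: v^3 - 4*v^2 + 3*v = (v - 1)*(v^2 - 3*v) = v*(v - 1)*(v - 3)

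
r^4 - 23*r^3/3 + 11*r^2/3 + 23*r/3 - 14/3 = (r - 7)*(r - 1)*(r - 2/3)*(r + 1)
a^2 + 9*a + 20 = (a + 4)*(a + 5)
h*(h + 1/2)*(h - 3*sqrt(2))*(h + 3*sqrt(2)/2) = h^4 - 3*sqrt(2)*h^3/2 + h^3/2 - 9*h^2 - 3*sqrt(2)*h^2/4 - 9*h/2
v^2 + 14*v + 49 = (v + 7)^2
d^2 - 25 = (d - 5)*(d + 5)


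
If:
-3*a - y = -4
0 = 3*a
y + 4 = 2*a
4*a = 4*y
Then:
No Solution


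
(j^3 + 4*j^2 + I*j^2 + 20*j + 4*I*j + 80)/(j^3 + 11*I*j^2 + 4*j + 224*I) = (j^2 + j*(4 + 5*I) + 20*I)/(j^2 + 15*I*j - 56)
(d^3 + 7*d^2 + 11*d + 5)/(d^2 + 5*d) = d + 2 + 1/d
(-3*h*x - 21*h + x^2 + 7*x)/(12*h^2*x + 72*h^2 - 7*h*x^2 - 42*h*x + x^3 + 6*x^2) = (x + 7)/(-4*h*x - 24*h + x^2 + 6*x)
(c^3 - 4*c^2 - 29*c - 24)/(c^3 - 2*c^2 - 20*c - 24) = (-c^3 + 4*c^2 + 29*c + 24)/(-c^3 + 2*c^2 + 20*c + 24)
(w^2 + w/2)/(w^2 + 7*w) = (w + 1/2)/(w + 7)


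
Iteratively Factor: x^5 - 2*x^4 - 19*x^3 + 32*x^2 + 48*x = (x + 1)*(x^4 - 3*x^3 - 16*x^2 + 48*x) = (x + 1)*(x + 4)*(x^3 - 7*x^2 + 12*x) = (x - 3)*(x + 1)*(x + 4)*(x^2 - 4*x) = x*(x - 3)*(x + 1)*(x + 4)*(x - 4)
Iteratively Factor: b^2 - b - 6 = (b - 3)*(b + 2)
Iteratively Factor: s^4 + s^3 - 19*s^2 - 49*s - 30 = (s + 2)*(s^3 - s^2 - 17*s - 15) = (s - 5)*(s + 2)*(s^2 + 4*s + 3) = (s - 5)*(s + 2)*(s + 3)*(s + 1)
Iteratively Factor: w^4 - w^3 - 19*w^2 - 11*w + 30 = (w + 2)*(w^3 - 3*w^2 - 13*w + 15) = (w + 2)*(w + 3)*(w^2 - 6*w + 5) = (w - 1)*(w + 2)*(w + 3)*(w - 5)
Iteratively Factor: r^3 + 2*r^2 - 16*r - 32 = (r + 2)*(r^2 - 16) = (r - 4)*(r + 2)*(r + 4)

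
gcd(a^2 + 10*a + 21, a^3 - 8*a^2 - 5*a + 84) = a + 3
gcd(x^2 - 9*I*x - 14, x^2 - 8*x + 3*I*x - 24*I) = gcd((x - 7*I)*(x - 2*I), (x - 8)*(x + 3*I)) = 1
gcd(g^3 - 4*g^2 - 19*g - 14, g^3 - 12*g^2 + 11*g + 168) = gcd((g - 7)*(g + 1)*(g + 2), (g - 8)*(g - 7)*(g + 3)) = g - 7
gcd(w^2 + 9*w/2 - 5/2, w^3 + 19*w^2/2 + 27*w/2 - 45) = w + 5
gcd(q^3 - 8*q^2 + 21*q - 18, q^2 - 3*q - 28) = 1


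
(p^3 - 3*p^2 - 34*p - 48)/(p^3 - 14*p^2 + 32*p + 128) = (p + 3)/(p - 8)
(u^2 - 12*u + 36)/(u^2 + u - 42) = (u - 6)/(u + 7)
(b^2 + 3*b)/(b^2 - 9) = b/(b - 3)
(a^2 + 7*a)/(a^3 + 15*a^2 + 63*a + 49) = a/(a^2 + 8*a + 7)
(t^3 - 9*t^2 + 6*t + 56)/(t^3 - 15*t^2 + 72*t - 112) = (t + 2)/(t - 4)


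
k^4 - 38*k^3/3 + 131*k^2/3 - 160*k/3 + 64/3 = (k - 8)*(k - 8/3)*(k - 1)^2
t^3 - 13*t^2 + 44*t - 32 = (t - 8)*(t - 4)*(t - 1)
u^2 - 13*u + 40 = (u - 8)*(u - 5)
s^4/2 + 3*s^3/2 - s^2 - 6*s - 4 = (s/2 + 1)*(s - 2)*(s + 1)*(s + 2)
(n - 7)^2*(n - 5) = n^3 - 19*n^2 + 119*n - 245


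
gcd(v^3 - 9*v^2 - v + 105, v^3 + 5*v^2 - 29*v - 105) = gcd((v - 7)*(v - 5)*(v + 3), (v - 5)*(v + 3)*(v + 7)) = v^2 - 2*v - 15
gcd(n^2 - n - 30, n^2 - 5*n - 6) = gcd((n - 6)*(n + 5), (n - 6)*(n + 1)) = n - 6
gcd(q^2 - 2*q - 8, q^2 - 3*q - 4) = q - 4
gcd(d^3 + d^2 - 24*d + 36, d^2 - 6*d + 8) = d - 2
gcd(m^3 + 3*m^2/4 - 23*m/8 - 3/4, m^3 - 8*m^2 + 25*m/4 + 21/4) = m - 3/2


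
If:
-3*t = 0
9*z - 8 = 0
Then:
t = 0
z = 8/9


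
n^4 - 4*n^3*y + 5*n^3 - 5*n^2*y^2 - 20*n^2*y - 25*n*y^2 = n*(n + 5)*(n - 5*y)*(n + y)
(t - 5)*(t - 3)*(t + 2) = t^3 - 6*t^2 - t + 30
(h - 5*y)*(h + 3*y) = h^2 - 2*h*y - 15*y^2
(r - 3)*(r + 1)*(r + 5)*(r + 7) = r^4 + 10*r^3 + 8*r^2 - 106*r - 105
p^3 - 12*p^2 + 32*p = p*(p - 8)*(p - 4)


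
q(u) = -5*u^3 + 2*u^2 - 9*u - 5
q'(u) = -15*u^2 + 4*u - 9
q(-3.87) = 349.59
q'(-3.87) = -249.13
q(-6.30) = 1381.32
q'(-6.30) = -629.55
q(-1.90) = 53.62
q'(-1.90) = -70.75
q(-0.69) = 3.80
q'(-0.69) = -18.90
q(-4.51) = 534.94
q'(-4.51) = -332.14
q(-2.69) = 131.01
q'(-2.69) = -128.30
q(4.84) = -568.61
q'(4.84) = -341.02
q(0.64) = -11.25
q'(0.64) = -12.58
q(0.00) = -5.00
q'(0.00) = -9.00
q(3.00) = -149.00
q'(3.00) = -132.00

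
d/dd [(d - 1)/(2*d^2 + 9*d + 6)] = (2*d^2 + 9*d - (d - 1)*(4*d + 9) + 6)/(2*d^2 + 9*d + 6)^2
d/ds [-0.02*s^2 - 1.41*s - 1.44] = -0.04*s - 1.41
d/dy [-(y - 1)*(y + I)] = -2*y + 1 - I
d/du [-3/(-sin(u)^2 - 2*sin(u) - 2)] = -6*(sin(u) + 1)*cos(u)/(sin(u)^2 + 2*sin(u) + 2)^2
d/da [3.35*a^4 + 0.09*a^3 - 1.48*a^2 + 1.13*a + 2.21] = 13.4*a^3 + 0.27*a^2 - 2.96*a + 1.13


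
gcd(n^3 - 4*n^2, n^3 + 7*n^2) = n^2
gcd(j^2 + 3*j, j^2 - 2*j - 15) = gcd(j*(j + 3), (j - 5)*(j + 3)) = j + 3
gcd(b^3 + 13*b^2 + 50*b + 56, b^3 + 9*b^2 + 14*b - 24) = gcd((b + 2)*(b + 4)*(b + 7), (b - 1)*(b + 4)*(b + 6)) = b + 4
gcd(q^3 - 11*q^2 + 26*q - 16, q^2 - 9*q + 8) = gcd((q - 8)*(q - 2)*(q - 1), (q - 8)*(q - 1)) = q^2 - 9*q + 8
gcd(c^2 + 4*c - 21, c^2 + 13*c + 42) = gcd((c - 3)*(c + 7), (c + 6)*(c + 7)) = c + 7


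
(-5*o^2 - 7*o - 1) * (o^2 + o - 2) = -5*o^4 - 12*o^3 + 2*o^2 + 13*o + 2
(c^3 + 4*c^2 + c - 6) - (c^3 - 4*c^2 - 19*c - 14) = 8*c^2 + 20*c + 8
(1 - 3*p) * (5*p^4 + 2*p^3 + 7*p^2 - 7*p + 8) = -15*p^5 - p^4 - 19*p^3 + 28*p^2 - 31*p + 8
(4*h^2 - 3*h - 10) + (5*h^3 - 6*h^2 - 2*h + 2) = 5*h^3 - 2*h^2 - 5*h - 8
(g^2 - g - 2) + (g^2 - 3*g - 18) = 2*g^2 - 4*g - 20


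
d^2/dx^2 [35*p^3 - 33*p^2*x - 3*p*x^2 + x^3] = -6*p + 6*x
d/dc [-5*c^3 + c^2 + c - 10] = -15*c^2 + 2*c + 1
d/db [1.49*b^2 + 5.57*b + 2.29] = 2.98*b + 5.57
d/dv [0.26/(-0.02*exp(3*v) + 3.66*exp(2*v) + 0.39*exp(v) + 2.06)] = (0.0156*exp(2*v) - 1.9032*exp(v) - 0.1014)*exp(v)/(-0.02*exp(3*v) + 3.66*exp(2*v) + 0.39*exp(v) + 2.06)^2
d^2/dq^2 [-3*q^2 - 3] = -6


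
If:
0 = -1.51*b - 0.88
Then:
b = -0.58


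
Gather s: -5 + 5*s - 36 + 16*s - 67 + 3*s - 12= 24*s - 120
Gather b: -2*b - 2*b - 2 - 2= -4*b - 4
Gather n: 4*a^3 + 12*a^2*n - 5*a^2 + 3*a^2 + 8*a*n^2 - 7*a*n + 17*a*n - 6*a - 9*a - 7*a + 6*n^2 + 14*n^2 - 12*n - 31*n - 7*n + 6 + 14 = 4*a^3 - 2*a^2 - 22*a + n^2*(8*a + 20) + n*(12*a^2 + 10*a - 50) + 20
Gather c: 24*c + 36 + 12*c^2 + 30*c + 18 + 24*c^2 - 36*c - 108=36*c^2 + 18*c - 54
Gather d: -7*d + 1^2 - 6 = -7*d - 5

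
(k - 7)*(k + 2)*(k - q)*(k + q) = k^4 - 5*k^3 - k^2*q^2 - 14*k^2 + 5*k*q^2 + 14*q^2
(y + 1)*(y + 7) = y^2 + 8*y + 7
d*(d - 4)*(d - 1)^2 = d^4 - 6*d^3 + 9*d^2 - 4*d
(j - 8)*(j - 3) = j^2 - 11*j + 24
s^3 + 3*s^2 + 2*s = s*(s + 1)*(s + 2)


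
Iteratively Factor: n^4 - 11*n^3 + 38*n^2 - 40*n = (n - 2)*(n^3 - 9*n^2 + 20*n) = (n - 5)*(n - 2)*(n^2 - 4*n) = (n - 5)*(n - 4)*(n - 2)*(n)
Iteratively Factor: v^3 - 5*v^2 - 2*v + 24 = (v - 4)*(v^2 - v - 6) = (v - 4)*(v + 2)*(v - 3)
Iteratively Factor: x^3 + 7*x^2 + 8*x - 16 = (x + 4)*(x^2 + 3*x - 4) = (x - 1)*(x + 4)*(x + 4)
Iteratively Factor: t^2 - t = (t - 1)*(t)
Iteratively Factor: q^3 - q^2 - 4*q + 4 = (q - 1)*(q^2 - 4) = (q - 2)*(q - 1)*(q + 2)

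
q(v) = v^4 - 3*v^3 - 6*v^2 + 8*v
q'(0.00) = 8.00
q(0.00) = 0.00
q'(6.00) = 476.00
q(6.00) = 480.00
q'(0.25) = 4.50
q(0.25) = 1.58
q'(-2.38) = -68.34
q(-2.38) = 19.50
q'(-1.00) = 7.00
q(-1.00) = -10.00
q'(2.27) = -18.83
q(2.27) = -21.30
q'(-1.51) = -8.17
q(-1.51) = -10.23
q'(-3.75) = -284.50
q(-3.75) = 241.58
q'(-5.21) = -739.46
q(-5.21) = 956.52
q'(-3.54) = -239.75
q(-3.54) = 186.62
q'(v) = 4*v^3 - 9*v^2 - 12*v + 8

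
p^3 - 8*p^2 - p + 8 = (p - 8)*(p - 1)*(p + 1)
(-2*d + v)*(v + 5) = -2*d*v - 10*d + v^2 + 5*v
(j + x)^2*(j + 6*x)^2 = j^4 + 14*j^3*x + 61*j^2*x^2 + 84*j*x^3 + 36*x^4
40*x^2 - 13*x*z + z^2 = (-8*x + z)*(-5*x + z)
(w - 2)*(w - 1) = w^2 - 3*w + 2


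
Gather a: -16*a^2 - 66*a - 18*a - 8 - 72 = -16*a^2 - 84*a - 80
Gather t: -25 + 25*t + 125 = 25*t + 100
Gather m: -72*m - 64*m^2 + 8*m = -64*m^2 - 64*m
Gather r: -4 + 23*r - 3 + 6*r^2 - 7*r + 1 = 6*r^2 + 16*r - 6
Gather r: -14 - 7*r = -7*r - 14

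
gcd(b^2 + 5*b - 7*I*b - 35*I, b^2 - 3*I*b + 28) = b - 7*I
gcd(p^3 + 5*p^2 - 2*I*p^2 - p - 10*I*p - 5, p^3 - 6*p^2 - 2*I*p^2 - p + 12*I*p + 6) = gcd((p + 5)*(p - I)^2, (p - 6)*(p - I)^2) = p^2 - 2*I*p - 1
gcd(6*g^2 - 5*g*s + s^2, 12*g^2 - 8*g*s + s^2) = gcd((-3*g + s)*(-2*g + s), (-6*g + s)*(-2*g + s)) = -2*g + s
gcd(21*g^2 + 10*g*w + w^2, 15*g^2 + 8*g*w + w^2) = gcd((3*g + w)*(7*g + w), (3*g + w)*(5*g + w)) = 3*g + w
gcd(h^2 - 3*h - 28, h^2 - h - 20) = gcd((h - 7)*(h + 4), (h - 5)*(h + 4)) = h + 4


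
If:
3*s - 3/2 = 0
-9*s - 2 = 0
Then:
No Solution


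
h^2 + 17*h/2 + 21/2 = (h + 3/2)*(h + 7)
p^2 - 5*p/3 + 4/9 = (p - 4/3)*(p - 1/3)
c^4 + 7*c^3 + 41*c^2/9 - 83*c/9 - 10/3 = (c - 1)*(c + 1/3)*(c + 5/3)*(c + 6)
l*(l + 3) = l^2 + 3*l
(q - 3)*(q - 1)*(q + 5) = q^3 + q^2 - 17*q + 15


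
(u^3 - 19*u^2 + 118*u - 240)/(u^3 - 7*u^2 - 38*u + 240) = (u - 6)/(u + 6)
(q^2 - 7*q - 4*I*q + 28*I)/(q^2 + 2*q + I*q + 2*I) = (q^2 - q*(7 + 4*I) + 28*I)/(q^2 + q*(2 + I) + 2*I)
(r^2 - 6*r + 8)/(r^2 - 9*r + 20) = (r - 2)/(r - 5)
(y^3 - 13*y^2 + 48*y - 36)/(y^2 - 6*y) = y - 7 + 6/y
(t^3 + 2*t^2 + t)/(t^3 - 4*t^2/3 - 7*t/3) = 3*(t + 1)/(3*t - 7)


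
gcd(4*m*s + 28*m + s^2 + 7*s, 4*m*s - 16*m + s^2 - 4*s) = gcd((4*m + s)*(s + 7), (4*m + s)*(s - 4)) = 4*m + s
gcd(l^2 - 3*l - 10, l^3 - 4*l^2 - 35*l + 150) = l - 5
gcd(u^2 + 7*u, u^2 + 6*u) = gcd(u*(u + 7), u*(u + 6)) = u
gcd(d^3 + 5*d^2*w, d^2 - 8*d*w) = d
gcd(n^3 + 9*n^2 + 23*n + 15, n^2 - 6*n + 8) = 1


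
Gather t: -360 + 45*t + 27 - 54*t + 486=153 - 9*t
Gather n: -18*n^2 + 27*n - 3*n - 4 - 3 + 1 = -18*n^2 + 24*n - 6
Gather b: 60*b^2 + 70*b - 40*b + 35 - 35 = 60*b^2 + 30*b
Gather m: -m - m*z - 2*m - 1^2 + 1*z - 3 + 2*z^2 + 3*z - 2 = m*(-z - 3) + 2*z^2 + 4*z - 6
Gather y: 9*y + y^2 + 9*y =y^2 + 18*y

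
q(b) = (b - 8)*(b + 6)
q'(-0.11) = -2.22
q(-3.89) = -25.09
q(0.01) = -48.02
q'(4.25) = 6.50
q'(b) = 2*b - 2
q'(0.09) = -1.82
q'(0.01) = -1.98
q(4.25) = -38.44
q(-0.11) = -47.77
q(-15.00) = 207.00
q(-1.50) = -42.75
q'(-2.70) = -7.40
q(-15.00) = 207.00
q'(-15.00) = -32.00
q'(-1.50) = -5.00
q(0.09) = -48.17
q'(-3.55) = -9.10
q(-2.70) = -35.31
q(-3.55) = -28.30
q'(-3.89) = -9.78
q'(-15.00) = -32.00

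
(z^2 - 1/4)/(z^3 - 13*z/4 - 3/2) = (2*z - 1)/(2*z^2 - z - 6)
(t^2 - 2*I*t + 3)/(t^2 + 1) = (t - 3*I)/(t - I)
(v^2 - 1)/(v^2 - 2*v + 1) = (v + 1)/(v - 1)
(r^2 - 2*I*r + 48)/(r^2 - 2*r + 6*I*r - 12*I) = (r - 8*I)/(r - 2)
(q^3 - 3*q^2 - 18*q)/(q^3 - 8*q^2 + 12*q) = (q + 3)/(q - 2)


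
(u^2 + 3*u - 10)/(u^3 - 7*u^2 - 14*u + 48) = (u + 5)/(u^2 - 5*u - 24)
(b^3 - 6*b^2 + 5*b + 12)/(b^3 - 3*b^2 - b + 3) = (b - 4)/(b - 1)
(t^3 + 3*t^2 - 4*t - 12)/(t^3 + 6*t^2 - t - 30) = (t + 2)/(t + 5)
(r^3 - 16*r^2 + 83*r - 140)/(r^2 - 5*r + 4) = (r^2 - 12*r + 35)/(r - 1)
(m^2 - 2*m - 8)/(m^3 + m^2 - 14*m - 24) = 1/(m + 3)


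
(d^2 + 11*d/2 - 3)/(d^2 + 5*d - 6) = (d - 1/2)/(d - 1)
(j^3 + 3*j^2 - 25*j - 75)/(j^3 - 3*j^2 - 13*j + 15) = (j + 5)/(j - 1)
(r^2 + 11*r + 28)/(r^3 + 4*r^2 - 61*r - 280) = (r + 4)/(r^2 - 3*r - 40)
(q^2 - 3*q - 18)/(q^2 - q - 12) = (q - 6)/(q - 4)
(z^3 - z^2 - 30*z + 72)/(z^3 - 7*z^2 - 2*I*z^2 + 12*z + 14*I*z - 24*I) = (z + 6)/(z - 2*I)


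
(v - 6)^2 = v^2 - 12*v + 36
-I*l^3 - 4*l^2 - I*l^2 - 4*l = l*(l - 4*I)*(-I*l - I)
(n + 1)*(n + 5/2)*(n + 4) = n^3 + 15*n^2/2 + 33*n/2 + 10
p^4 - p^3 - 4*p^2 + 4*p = p*(p - 2)*(p - 1)*(p + 2)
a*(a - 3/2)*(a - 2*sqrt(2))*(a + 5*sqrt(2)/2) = a^4 - 3*a^3/2 + sqrt(2)*a^3/2 - 10*a^2 - 3*sqrt(2)*a^2/4 + 15*a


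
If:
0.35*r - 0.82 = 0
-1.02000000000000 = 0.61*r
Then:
No Solution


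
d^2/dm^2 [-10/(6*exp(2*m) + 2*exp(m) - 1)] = 20*(-4*(6*exp(m) + 1)^2*exp(m) + (12*exp(m) + 1)*(6*exp(2*m) + 2*exp(m) - 1))*exp(m)/(6*exp(2*m) + 2*exp(m) - 1)^3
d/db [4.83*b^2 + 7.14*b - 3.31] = 9.66*b + 7.14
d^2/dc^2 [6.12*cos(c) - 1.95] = -6.12*cos(c)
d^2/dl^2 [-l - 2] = 0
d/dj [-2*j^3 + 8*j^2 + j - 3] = -6*j^2 + 16*j + 1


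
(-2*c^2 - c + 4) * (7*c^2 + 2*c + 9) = -14*c^4 - 11*c^3 + 8*c^2 - c + 36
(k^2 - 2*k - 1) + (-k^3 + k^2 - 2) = -k^3 + 2*k^2 - 2*k - 3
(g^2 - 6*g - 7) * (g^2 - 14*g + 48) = g^4 - 20*g^3 + 125*g^2 - 190*g - 336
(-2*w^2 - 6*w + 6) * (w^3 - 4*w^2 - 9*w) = -2*w^5 + 2*w^4 + 48*w^3 + 30*w^2 - 54*w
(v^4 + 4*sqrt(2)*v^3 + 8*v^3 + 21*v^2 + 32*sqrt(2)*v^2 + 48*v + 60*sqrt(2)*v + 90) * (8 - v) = -v^5 - 4*sqrt(2)*v^4 + 43*v^3 + 120*v^2 + 196*sqrt(2)*v^2 + 294*v + 480*sqrt(2)*v + 720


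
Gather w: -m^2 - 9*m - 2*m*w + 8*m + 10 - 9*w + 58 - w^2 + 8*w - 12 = -m^2 - m - w^2 + w*(-2*m - 1) + 56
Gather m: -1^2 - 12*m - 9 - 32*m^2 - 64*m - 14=-32*m^2 - 76*m - 24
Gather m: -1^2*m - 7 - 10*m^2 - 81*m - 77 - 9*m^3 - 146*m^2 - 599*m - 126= -9*m^3 - 156*m^2 - 681*m - 210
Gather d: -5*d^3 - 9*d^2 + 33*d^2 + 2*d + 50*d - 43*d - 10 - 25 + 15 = -5*d^3 + 24*d^2 + 9*d - 20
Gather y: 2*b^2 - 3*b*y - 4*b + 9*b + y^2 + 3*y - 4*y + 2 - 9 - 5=2*b^2 + 5*b + y^2 + y*(-3*b - 1) - 12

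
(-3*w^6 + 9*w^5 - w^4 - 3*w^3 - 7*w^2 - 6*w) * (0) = 0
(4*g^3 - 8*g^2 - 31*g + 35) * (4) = 16*g^3 - 32*g^2 - 124*g + 140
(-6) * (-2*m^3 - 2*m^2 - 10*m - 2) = 12*m^3 + 12*m^2 + 60*m + 12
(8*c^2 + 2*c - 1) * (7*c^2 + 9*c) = 56*c^4 + 86*c^3 + 11*c^2 - 9*c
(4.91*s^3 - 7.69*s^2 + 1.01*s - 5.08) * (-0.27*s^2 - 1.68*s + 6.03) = -1.3257*s^5 - 6.1725*s^4 + 42.2538*s^3 - 46.6959*s^2 + 14.6247*s - 30.6324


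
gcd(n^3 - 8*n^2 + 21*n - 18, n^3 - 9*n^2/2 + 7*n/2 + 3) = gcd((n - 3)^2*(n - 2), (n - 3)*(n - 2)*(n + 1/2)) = n^2 - 5*n + 6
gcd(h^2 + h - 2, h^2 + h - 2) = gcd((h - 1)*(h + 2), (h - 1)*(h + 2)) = h^2 + h - 2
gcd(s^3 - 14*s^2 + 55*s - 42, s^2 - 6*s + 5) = s - 1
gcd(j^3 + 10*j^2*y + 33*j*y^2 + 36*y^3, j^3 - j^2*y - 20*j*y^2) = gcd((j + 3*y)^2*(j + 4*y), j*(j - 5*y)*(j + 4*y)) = j + 4*y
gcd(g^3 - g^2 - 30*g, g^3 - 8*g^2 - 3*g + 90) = g - 6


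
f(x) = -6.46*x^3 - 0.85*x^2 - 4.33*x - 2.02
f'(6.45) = -821.55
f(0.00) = -2.02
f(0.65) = -6.97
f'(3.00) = -183.85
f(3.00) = -197.08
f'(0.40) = -8.11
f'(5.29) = -555.65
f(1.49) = -31.73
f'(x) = -19.38*x^2 - 1.7*x - 4.33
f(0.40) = -4.30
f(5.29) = -1005.02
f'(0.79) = -17.77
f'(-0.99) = -21.64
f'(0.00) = -4.33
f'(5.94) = -698.22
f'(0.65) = -13.62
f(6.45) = -1798.76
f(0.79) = -9.16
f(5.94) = -1411.65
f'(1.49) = -49.89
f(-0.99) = 7.70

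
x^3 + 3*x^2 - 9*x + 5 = (x - 1)^2*(x + 5)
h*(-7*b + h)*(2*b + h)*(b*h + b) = -14*b^3*h^2 - 14*b^3*h - 5*b^2*h^3 - 5*b^2*h^2 + b*h^4 + b*h^3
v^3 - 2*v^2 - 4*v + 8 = (v - 2)^2*(v + 2)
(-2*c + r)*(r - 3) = -2*c*r + 6*c + r^2 - 3*r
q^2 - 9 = (q - 3)*(q + 3)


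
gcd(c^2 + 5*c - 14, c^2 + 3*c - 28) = c + 7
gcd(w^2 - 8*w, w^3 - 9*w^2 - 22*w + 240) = w - 8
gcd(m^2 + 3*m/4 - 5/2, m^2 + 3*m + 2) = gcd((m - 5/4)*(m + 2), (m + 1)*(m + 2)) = m + 2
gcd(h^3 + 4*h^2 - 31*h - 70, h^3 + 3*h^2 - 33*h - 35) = h^2 + 2*h - 35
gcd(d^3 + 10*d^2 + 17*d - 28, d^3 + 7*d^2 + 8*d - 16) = d^2 + 3*d - 4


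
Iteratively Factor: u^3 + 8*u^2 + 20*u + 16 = (u + 4)*(u^2 + 4*u + 4) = (u + 2)*(u + 4)*(u + 2)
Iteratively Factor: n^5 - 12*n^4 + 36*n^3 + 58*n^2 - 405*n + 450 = (n - 5)*(n^4 - 7*n^3 + n^2 + 63*n - 90) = (n - 5)*(n - 2)*(n^3 - 5*n^2 - 9*n + 45) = (n - 5)^2*(n - 2)*(n^2 - 9) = (n - 5)^2*(n - 2)*(n + 3)*(n - 3)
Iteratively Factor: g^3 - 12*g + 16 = (g - 2)*(g^2 + 2*g - 8) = (g - 2)*(g + 4)*(g - 2)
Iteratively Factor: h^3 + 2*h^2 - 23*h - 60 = (h + 3)*(h^2 - h - 20) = (h - 5)*(h + 3)*(h + 4)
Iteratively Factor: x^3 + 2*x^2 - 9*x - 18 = (x - 3)*(x^2 + 5*x + 6) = (x - 3)*(x + 2)*(x + 3)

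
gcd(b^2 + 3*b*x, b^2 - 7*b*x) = b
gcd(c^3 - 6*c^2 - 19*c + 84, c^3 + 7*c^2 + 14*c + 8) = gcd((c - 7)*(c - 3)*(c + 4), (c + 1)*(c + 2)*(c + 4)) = c + 4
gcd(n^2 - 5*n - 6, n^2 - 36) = n - 6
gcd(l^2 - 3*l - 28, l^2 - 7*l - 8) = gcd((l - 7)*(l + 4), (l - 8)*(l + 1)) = 1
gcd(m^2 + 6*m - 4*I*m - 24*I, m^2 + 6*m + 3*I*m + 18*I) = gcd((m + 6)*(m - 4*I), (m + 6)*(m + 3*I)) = m + 6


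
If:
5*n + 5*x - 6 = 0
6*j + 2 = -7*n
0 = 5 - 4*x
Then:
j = -11/40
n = -1/20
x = 5/4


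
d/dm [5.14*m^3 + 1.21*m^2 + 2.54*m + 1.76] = 15.42*m^2 + 2.42*m + 2.54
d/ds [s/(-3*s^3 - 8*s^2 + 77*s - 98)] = 2*(3*s^3 + 4*s^2 - 49)/(9*s^6 + 48*s^5 - 398*s^4 - 644*s^3 + 7497*s^2 - 15092*s + 9604)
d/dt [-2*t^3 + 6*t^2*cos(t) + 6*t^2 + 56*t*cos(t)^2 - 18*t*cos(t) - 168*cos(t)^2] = -6*t^2*sin(t) - 6*t^2 + 18*t*sin(t) - 56*t*sin(2*t) + 12*t*cos(t) + 12*t + 168*sin(2*t) + 56*cos(t)^2 - 18*cos(t)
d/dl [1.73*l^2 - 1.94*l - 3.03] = 3.46*l - 1.94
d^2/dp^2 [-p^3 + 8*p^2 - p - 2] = 16 - 6*p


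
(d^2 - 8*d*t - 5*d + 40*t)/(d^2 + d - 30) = (d - 8*t)/(d + 6)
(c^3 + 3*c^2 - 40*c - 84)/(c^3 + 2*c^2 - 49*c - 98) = (c - 6)/(c - 7)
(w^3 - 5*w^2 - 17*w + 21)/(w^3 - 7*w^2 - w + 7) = (w + 3)/(w + 1)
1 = 1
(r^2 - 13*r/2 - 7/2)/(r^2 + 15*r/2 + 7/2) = (r - 7)/(r + 7)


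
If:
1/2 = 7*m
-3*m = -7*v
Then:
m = 1/14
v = 3/98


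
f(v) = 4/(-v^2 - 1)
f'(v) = 8*v/(-v^2 - 1)^2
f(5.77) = -0.12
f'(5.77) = 0.04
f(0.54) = -3.10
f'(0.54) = 2.59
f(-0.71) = -2.66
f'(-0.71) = -2.51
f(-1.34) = -1.43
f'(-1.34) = -1.37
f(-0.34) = -3.59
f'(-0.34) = -2.19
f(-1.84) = -0.91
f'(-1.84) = -0.77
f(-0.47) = -3.28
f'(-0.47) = -2.52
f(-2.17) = -0.70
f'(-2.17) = -0.53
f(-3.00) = -0.40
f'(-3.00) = -0.24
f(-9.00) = -0.05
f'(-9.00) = -0.01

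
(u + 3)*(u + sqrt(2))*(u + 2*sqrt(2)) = u^3 + 3*u^2 + 3*sqrt(2)*u^2 + 4*u + 9*sqrt(2)*u + 12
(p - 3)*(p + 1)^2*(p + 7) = p^4 + 6*p^3 - 12*p^2 - 38*p - 21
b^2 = b^2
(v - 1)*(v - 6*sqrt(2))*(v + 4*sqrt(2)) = v^3 - 2*sqrt(2)*v^2 - v^2 - 48*v + 2*sqrt(2)*v + 48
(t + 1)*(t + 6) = t^2 + 7*t + 6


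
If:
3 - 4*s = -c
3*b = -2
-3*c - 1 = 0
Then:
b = -2/3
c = -1/3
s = 2/3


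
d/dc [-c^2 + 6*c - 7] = 6 - 2*c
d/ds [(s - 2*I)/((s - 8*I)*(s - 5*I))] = (-s^2 + 4*I*s - 14)/(s^4 - 26*I*s^3 - 249*s^2 + 1040*I*s + 1600)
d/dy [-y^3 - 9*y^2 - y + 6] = -3*y^2 - 18*y - 1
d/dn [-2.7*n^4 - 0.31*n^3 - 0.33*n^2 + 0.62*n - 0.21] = -10.8*n^3 - 0.93*n^2 - 0.66*n + 0.62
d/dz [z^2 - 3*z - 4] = 2*z - 3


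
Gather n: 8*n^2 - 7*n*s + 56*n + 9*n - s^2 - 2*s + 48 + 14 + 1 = 8*n^2 + n*(65 - 7*s) - s^2 - 2*s + 63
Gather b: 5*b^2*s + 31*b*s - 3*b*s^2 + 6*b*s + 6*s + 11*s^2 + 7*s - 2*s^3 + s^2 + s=5*b^2*s + b*(-3*s^2 + 37*s) - 2*s^3 + 12*s^2 + 14*s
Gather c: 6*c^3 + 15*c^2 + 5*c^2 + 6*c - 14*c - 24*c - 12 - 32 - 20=6*c^3 + 20*c^2 - 32*c - 64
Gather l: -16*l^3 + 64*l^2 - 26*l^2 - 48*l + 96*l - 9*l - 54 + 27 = -16*l^3 + 38*l^2 + 39*l - 27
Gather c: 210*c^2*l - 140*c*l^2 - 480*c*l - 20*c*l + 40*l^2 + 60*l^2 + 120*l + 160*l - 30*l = 210*c^2*l + c*(-140*l^2 - 500*l) + 100*l^2 + 250*l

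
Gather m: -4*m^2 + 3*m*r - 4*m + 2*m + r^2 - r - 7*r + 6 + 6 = -4*m^2 + m*(3*r - 2) + r^2 - 8*r + 12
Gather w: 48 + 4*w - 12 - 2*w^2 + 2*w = -2*w^2 + 6*w + 36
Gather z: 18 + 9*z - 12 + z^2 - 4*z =z^2 + 5*z + 6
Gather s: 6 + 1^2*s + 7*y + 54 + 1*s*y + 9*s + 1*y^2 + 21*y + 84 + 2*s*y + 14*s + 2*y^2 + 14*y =s*(3*y + 24) + 3*y^2 + 42*y + 144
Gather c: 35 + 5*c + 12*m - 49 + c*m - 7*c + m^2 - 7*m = c*(m - 2) + m^2 + 5*m - 14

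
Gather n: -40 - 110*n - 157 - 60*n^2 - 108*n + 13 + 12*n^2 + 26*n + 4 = -48*n^2 - 192*n - 180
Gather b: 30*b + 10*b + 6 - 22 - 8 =40*b - 24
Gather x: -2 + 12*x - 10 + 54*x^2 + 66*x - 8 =54*x^2 + 78*x - 20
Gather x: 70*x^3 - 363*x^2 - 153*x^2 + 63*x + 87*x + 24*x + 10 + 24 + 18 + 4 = 70*x^3 - 516*x^2 + 174*x + 56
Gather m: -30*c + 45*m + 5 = -30*c + 45*m + 5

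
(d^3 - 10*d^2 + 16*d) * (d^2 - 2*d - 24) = d^5 - 12*d^4 + 12*d^3 + 208*d^2 - 384*d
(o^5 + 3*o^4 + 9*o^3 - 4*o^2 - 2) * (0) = 0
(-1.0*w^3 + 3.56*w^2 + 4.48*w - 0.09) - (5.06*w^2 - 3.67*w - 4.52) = -1.0*w^3 - 1.5*w^2 + 8.15*w + 4.43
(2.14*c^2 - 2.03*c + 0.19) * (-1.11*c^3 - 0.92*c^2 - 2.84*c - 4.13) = -2.3754*c^5 + 0.2845*c^4 - 4.4209*c^3 - 3.2478*c^2 + 7.8443*c - 0.7847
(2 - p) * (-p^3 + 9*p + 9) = p^4 - 2*p^3 - 9*p^2 + 9*p + 18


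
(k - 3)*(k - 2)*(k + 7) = k^3 + 2*k^2 - 29*k + 42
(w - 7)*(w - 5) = w^2 - 12*w + 35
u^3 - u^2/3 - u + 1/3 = (u - 1)*(u - 1/3)*(u + 1)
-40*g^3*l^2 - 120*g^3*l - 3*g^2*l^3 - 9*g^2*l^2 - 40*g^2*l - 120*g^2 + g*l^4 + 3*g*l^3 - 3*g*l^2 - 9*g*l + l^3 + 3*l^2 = (-8*g + l)*(5*g + l)*(l + 3)*(g*l + 1)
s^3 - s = s*(s - 1)*(s + 1)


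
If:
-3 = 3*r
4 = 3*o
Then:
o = 4/3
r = -1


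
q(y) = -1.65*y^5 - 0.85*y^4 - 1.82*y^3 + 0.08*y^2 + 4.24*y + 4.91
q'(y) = -8.25*y^4 - 3.4*y^3 - 5.46*y^2 + 0.16*y + 4.24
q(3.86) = -1684.81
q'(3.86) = -2103.52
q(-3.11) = 447.78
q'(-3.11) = -718.58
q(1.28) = -1.30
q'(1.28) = -33.78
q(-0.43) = 3.24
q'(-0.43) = 3.15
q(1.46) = -9.20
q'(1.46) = -55.23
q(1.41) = -6.61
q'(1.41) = -48.53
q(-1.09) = 4.08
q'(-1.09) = -9.66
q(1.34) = -3.51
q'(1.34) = -40.13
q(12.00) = -431276.05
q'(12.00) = -177727.28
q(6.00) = -14291.89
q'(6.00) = -11617.76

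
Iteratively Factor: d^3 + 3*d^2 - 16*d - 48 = (d - 4)*(d^2 + 7*d + 12) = (d - 4)*(d + 4)*(d + 3)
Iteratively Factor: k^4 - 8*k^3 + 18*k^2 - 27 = (k - 3)*(k^3 - 5*k^2 + 3*k + 9) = (k - 3)^2*(k^2 - 2*k - 3) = (k - 3)^2*(k + 1)*(k - 3)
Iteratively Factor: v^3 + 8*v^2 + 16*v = (v + 4)*(v^2 + 4*v) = (v + 4)^2*(v)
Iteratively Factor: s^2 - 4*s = (s - 4)*(s)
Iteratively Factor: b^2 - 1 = (b - 1)*(b + 1)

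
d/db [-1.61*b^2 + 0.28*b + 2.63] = 0.28 - 3.22*b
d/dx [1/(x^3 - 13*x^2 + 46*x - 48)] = (-3*x^2 + 26*x - 46)/(x^3 - 13*x^2 + 46*x - 48)^2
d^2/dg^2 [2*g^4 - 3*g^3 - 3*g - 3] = 6*g*(4*g - 3)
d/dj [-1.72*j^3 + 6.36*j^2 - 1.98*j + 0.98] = -5.16*j^2 + 12.72*j - 1.98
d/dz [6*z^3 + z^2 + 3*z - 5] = 18*z^2 + 2*z + 3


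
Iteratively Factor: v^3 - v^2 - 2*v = (v)*(v^2 - v - 2) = v*(v - 2)*(v + 1)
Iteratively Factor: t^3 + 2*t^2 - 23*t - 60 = (t - 5)*(t^2 + 7*t + 12) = (t - 5)*(t + 4)*(t + 3)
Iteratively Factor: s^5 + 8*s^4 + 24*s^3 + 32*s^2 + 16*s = (s + 2)*(s^4 + 6*s^3 + 12*s^2 + 8*s) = (s + 2)^2*(s^3 + 4*s^2 + 4*s) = s*(s + 2)^2*(s^2 + 4*s + 4) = s*(s + 2)^3*(s + 2)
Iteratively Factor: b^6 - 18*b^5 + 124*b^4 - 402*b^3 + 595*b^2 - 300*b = (b - 5)*(b^5 - 13*b^4 + 59*b^3 - 107*b^2 + 60*b) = (b - 5)^2*(b^4 - 8*b^3 + 19*b^2 - 12*b) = (b - 5)^2*(b - 3)*(b^3 - 5*b^2 + 4*b) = (b - 5)^2*(b - 4)*(b - 3)*(b^2 - b) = (b - 5)^2*(b - 4)*(b - 3)*(b - 1)*(b)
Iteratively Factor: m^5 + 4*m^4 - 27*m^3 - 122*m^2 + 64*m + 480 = (m + 4)*(m^4 - 27*m^2 - 14*m + 120) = (m - 2)*(m + 4)*(m^3 + 2*m^2 - 23*m - 60) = (m - 5)*(m - 2)*(m + 4)*(m^2 + 7*m + 12) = (m - 5)*(m - 2)*(m + 3)*(m + 4)*(m + 4)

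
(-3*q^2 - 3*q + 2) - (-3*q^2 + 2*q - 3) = 5 - 5*q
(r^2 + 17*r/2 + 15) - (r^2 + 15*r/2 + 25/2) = r + 5/2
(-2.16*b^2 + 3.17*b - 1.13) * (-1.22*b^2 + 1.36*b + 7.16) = 2.6352*b^4 - 6.805*b^3 - 9.7758*b^2 + 21.1604*b - 8.0908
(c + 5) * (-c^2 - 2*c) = -c^3 - 7*c^2 - 10*c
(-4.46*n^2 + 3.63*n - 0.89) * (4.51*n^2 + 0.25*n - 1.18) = -20.1146*n^4 + 15.2563*n^3 + 2.1564*n^2 - 4.5059*n + 1.0502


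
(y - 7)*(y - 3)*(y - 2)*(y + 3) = y^4 - 9*y^3 + 5*y^2 + 81*y - 126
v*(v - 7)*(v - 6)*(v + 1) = v^4 - 12*v^3 + 29*v^2 + 42*v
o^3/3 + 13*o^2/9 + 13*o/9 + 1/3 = (o/3 + 1)*(o + 1/3)*(o + 1)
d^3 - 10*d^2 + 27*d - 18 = (d - 6)*(d - 3)*(d - 1)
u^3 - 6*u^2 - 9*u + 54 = (u - 6)*(u - 3)*(u + 3)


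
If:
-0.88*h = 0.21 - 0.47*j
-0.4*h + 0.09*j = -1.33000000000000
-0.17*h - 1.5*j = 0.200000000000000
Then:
No Solution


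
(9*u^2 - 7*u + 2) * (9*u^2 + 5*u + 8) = 81*u^4 - 18*u^3 + 55*u^2 - 46*u + 16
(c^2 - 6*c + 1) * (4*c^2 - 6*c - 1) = 4*c^4 - 30*c^3 + 39*c^2 - 1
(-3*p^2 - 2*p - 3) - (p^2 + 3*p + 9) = -4*p^2 - 5*p - 12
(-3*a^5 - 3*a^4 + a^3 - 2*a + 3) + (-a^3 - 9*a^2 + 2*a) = -3*a^5 - 3*a^4 - 9*a^2 + 3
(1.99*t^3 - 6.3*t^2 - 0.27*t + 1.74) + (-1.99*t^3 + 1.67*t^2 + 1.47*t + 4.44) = -4.63*t^2 + 1.2*t + 6.18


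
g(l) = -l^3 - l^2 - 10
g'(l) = -3*l^2 - 2*l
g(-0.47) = -10.12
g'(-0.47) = 0.28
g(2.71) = -37.25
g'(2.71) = -27.45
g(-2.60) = 0.82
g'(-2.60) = -15.08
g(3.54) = -66.89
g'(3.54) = -44.67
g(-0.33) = -10.07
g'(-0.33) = 0.33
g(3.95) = -87.23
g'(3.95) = -54.71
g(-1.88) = -6.89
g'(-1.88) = -6.84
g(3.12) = -50.11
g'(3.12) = -35.44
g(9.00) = -820.00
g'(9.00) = -261.00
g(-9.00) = 638.00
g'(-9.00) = -225.00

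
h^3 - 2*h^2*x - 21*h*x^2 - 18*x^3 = (h - 6*x)*(h + x)*(h + 3*x)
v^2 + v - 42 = (v - 6)*(v + 7)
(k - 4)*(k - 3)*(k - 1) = k^3 - 8*k^2 + 19*k - 12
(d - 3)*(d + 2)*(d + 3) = d^3 + 2*d^2 - 9*d - 18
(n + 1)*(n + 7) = n^2 + 8*n + 7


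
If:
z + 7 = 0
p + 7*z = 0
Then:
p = 49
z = -7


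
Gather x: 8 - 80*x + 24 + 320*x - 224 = 240*x - 192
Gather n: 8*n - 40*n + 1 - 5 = -32*n - 4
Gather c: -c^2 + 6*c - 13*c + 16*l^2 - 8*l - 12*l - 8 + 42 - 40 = -c^2 - 7*c + 16*l^2 - 20*l - 6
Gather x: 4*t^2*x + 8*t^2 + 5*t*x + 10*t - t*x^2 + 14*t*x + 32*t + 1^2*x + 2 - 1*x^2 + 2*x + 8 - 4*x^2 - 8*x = 8*t^2 + 42*t + x^2*(-t - 5) + x*(4*t^2 + 19*t - 5) + 10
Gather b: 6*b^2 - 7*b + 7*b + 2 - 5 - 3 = 6*b^2 - 6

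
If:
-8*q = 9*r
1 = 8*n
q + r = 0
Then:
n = 1/8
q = 0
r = 0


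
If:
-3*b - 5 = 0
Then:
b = -5/3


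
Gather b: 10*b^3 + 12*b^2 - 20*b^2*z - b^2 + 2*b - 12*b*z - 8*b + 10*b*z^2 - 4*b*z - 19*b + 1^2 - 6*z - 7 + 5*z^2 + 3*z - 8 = 10*b^3 + b^2*(11 - 20*z) + b*(10*z^2 - 16*z - 25) + 5*z^2 - 3*z - 14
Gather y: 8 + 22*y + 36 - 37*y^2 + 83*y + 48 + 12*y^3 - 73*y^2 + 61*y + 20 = 12*y^3 - 110*y^2 + 166*y + 112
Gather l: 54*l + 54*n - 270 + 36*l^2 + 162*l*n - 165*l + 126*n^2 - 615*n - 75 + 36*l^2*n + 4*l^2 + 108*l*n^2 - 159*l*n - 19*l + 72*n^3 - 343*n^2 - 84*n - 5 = l^2*(36*n + 40) + l*(108*n^2 + 3*n - 130) + 72*n^3 - 217*n^2 - 645*n - 350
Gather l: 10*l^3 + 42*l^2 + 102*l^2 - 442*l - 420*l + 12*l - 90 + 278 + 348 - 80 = 10*l^3 + 144*l^2 - 850*l + 456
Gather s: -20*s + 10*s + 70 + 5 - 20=55 - 10*s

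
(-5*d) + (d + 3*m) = -4*d + 3*m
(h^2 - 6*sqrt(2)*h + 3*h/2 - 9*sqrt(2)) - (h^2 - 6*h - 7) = -6*sqrt(2)*h + 15*h/2 - 9*sqrt(2) + 7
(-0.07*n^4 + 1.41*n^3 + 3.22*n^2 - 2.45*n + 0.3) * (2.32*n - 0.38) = -0.1624*n^5 + 3.2978*n^4 + 6.9346*n^3 - 6.9076*n^2 + 1.627*n - 0.114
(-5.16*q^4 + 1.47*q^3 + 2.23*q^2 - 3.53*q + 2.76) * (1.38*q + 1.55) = -7.1208*q^5 - 5.9694*q^4 + 5.3559*q^3 - 1.4149*q^2 - 1.6627*q + 4.278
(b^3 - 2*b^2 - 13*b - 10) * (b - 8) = b^4 - 10*b^3 + 3*b^2 + 94*b + 80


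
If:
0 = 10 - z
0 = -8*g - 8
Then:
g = -1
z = 10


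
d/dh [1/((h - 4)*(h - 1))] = (5 - 2*h)/(h^4 - 10*h^3 + 33*h^2 - 40*h + 16)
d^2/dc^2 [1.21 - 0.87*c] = 0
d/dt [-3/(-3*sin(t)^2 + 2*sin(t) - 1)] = 6*(1 - 3*sin(t))*cos(t)/(3*sin(t)^2 - 2*sin(t) + 1)^2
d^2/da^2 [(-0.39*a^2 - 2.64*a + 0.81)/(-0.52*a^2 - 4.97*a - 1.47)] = (1.11022302462516e-16*a^4 - 0.58812*a^3 - 3.10284*a^2 - 24.66828*a - 75.66678)/(0.140608*a^6 + 4.031664*a^5 + 39.725868*a^4 + 145.557881*a^3 + 112.301973*a^2 + 32.219019*a + 3.176523)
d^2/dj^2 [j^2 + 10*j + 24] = 2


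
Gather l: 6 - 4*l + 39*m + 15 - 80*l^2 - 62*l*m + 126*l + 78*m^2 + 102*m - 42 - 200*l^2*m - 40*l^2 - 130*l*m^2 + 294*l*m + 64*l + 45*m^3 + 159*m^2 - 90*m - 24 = l^2*(-200*m - 120) + l*(-130*m^2 + 232*m + 186) + 45*m^3 + 237*m^2 + 51*m - 45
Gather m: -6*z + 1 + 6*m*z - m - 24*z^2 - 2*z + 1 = m*(6*z - 1) - 24*z^2 - 8*z + 2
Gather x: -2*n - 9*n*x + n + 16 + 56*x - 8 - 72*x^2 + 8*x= -n - 72*x^2 + x*(64 - 9*n) + 8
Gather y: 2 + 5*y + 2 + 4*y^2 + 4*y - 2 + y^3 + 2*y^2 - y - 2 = y^3 + 6*y^2 + 8*y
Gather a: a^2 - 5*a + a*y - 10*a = a^2 + a*(y - 15)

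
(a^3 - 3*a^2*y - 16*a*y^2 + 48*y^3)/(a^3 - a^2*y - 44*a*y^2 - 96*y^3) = (-a^2 + 7*a*y - 12*y^2)/(-a^2 + 5*a*y + 24*y^2)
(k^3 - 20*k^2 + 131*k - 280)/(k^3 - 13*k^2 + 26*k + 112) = (k - 5)/(k + 2)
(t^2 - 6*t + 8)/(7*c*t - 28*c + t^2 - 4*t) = (t - 2)/(7*c + t)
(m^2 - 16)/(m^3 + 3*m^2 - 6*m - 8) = (m - 4)/(m^2 - m - 2)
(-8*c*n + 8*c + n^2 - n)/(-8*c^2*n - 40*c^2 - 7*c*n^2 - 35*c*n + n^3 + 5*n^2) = (n - 1)/(c*n + 5*c + n^2 + 5*n)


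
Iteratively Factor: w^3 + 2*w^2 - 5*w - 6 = (w + 1)*(w^2 + w - 6) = (w + 1)*(w + 3)*(w - 2)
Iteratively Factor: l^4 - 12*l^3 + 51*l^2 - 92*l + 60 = (l - 2)*(l^3 - 10*l^2 + 31*l - 30) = (l - 3)*(l - 2)*(l^2 - 7*l + 10) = (l - 3)*(l - 2)^2*(l - 5)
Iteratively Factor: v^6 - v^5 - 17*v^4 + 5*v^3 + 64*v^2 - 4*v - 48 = (v - 4)*(v^5 + 3*v^4 - 5*v^3 - 15*v^2 + 4*v + 12) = (v - 4)*(v + 2)*(v^4 + v^3 - 7*v^2 - v + 6) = (v - 4)*(v + 2)*(v + 3)*(v^3 - 2*v^2 - v + 2) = (v - 4)*(v + 1)*(v + 2)*(v + 3)*(v^2 - 3*v + 2) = (v - 4)*(v - 1)*(v + 1)*(v + 2)*(v + 3)*(v - 2)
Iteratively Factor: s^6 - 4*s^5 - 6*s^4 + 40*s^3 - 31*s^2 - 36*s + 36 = (s - 3)*(s^5 - s^4 - 9*s^3 + 13*s^2 + 8*s - 12) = (s - 3)*(s - 1)*(s^4 - 9*s^2 + 4*s + 12) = (s - 3)*(s - 2)*(s - 1)*(s^3 + 2*s^2 - 5*s - 6) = (s - 3)*(s - 2)^2*(s - 1)*(s^2 + 4*s + 3) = (s - 3)*(s - 2)^2*(s - 1)*(s + 3)*(s + 1)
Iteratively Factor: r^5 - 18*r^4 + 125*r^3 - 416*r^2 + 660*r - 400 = (r - 2)*(r^4 - 16*r^3 + 93*r^2 - 230*r + 200) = (r - 5)*(r - 2)*(r^3 - 11*r^2 + 38*r - 40) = (r - 5)*(r - 4)*(r - 2)*(r^2 - 7*r + 10) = (r - 5)*(r - 4)*(r - 2)^2*(r - 5)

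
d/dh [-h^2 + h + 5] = 1 - 2*h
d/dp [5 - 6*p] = -6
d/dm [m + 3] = 1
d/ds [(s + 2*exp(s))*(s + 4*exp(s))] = 6*s*exp(s) + 2*s + 16*exp(2*s) + 6*exp(s)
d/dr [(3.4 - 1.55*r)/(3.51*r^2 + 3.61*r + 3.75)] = (5.4405*r^2 - 23.868*r - 18.0865)/(12.3201*r^4 + 25.3422*r^3 + 39.3571*r^2 + 27.075*r + 14.0625)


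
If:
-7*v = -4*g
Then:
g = 7*v/4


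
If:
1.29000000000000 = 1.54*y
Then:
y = 0.84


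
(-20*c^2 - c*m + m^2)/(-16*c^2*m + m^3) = (5*c - m)/(m*(4*c - m))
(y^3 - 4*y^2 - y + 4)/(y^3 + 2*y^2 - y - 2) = (y - 4)/(y + 2)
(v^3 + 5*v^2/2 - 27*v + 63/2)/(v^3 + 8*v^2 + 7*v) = (2*v^2 - 9*v + 9)/(2*v*(v + 1))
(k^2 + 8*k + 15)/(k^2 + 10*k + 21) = (k + 5)/(k + 7)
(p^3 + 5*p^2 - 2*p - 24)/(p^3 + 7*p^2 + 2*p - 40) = (p + 3)/(p + 5)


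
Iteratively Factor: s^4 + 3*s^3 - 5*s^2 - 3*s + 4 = (s - 1)*(s^3 + 4*s^2 - s - 4) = (s - 1)^2*(s^2 + 5*s + 4) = (s - 1)^2*(s + 1)*(s + 4)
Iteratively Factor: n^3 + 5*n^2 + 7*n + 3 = (n + 1)*(n^2 + 4*n + 3) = (n + 1)^2*(n + 3)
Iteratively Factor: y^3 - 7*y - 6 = (y - 3)*(y^2 + 3*y + 2) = (y - 3)*(y + 2)*(y + 1)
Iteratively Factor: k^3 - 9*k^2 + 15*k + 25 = (k - 5)*(k^2 - 4*k - 5) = (k - 5)^2*(k + 1)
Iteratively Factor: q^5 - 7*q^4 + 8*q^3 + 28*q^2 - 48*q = (q - 3)*(q^4 - 4*q^3 - 4*q^2 + 16*q) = (q - 3)*(q - 2)*(q^3 - 2*q^2 - 8*q) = (q - 3)*(q - 2)*(q + 2)*(q^2 - 4*q) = (q - 4)*(q - 3)*(q - 2)*(q + 2)*(q)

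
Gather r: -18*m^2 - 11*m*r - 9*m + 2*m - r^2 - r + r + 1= -18*m^2 - 11*m*r - 7*m - r^2 + 1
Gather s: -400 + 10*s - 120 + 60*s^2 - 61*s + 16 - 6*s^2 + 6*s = 54*s^2 - 45*s - 504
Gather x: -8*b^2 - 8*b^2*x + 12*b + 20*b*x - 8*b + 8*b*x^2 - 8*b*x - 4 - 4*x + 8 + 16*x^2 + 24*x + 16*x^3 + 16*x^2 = -8*b^2 + 4*b + 16*x^3 + x^2*(8*b + 32) + x*(-8*b^2 + 12*b + 20) + 4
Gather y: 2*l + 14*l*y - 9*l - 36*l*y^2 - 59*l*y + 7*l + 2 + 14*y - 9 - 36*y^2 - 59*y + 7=y^2*(-36*l - 36) + y*(-45*l - 45)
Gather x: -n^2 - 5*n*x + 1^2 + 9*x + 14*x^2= -n^2 + 14*x^2 + x*(9 - 5*n) + 1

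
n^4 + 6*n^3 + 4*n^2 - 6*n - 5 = (n - 1)*(n + 1)^2*(n + 5)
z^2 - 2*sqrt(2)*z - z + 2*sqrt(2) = (z - 1)*(z - 2*sqrt(2))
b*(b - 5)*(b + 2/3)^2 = b^4 - 11*b^3/3 - 56*b^2/9 - 20*b/9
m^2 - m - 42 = (m - 7)*(m + 6)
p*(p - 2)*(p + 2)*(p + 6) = p^4 + 6*p^3 - 4*p^2 - 24*p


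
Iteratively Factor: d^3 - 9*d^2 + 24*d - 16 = (d - 4)*(d^2 - 5*d + 4) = (d - 4)^2*(d - 1)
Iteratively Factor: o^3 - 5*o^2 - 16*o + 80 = (o - 5)*(o^2 - 16) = (o - 5)*(o - 4)*(o + 4)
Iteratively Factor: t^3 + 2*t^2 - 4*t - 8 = (t + 2)*(t^2 - 4) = (t + 2)^2*(t - 2)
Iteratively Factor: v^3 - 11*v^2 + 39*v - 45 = (v - 3)*(v^2 - 8*v + 15) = (v - 5)*(v - 3)*(v - 3)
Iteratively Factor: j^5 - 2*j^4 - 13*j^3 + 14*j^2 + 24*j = (j)*(j^4 - 2*j^3 - 13*j^2 + 14*j + 24) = j*(j + 1)*(j^3 - 3*j^2 - 10*j + 24) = j*(j + 1)*(j + 3)*(j^2 - 6*j + 8) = j*(j - 2)*(j + 1)*(j + 3)*(j - 4)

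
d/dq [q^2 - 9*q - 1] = 2*q - 9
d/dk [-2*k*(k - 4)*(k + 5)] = -6*k^2 - 4*k + 40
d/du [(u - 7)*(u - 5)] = 2*u - 12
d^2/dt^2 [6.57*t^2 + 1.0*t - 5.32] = 13.1400000000000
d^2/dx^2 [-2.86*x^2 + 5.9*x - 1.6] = -5.72000000000000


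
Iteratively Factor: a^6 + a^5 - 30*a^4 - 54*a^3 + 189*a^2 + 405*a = (a - 5)*(a^5 + 6*a^4 - 54*a^2 - 81*a) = a*(a - 5)*(a^4 + 6*a^3 - 54*a - 81) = a*(a - 5)*(a + 3)*(a^3 + 3*a^2 - 9*a - 27) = a*(a - 5)*(a + 3)^2*(a^2 - 9) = a*(a - 5)*(a + 3)^3*(a - 3)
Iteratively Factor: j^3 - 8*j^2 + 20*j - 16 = (j - 2)*(j^2 - 6*j + 8) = (j - 4)*(j - 2)*(j - 2)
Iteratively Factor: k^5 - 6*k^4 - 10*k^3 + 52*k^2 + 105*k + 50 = (k + 1)*(k^4 - 7*k^3 - 3*k^2 + 55*k + 50) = (k + 1)*(k + 2)*(k^3 - 9*k^2 + 15*k + 25) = (k - 5)*(k + 1)*(k + 2)*(k^2 - 4*k - 5) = (k - 5)*(k + 1)^2*(k + 2)*(k - 5)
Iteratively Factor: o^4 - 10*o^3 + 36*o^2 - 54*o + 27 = (o - 3)*(o^3 - 7*o^2 + 15*o - 9) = (o - 3)*(o - 1)*(o^2 - 6*o + 9) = (o - 3)^2*(o - 1)*(o - 3)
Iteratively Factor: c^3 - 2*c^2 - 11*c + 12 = (c + 3)*(c^2 - 5*c + 4) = (c - 1)*(c + 3)*(c - 4)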